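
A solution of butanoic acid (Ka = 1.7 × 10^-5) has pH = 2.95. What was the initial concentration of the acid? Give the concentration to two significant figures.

C₀ = 7.5 × 10^-2 M

[H+] = 10^(-2.95) = 1.12 × 10^-3 M = x
Ka = x²/(C₀ − x) ⇒ C₀ = x + x²/Ka
C₀ = 1.12 × 10^-3 + (1.12 × 10^-3)²/(1.7 × 10^-5) = 7.49 × 10^-2 M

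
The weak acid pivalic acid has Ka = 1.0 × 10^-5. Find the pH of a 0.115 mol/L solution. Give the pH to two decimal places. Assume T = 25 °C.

(CH3)3CCOOH ⇌ (CH3)3CCOO- + H+
From the ICE table, Ka = [H+]²/(0.115 − [H+]) = 1.0 × 10^-5.
Since Ka ≪ C₀, [H+] ≈ √(Ka·C₀) = 1.07 × 10^-3 M.
pH = −log(1.07 × 10^-3) = 2.97

pH = 2.97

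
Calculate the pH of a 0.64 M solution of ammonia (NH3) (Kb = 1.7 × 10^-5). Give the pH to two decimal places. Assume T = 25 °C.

pH = 11.52

NH3 + H2O ⇌ NH4+ + OH-
Kb = [OH-]²/(0.64 − [OH-]) = 1.7 × 10^-5
Neglecting [OH-] in the denominator: [OH-] = √(1.7 × 10^-5 × 0.64) = 3.30 × 10^-3 M
pOH = −log(3.30 × 10^-3) = 2.48; pH = 14.00 − 2.48 = 11.52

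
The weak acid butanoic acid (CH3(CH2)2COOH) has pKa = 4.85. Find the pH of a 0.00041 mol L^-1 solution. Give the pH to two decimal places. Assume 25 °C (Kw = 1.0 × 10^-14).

pH = 4.16

CH3(CH2)2COOH ⇌ CH3(CH2)2COO- + H+
Ka = 10^(−4.85) = 1.41 × 10^-5
Ka = [H+]²/(0.00041 − [H+]) = 1.41 × 10^-5
[H+] is not negligible relative to C₀; solve [H+]² + 1.41e-05·[H+] − 5.78e-09 = 0.
[H+] = [−1.41e-05 + √(1.41e-05² + 2.31e-08)]/2 = 6.93 × 10^-5 M
pH = −log(6.93 × 10^-5) = 4.16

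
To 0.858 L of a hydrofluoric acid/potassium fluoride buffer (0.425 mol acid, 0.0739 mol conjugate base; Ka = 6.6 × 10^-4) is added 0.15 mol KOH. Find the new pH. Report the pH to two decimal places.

After neutralization: n(HF) = 0.275 mol, n(F-) = 0.224 mol.
pKa = −log(6.6 × 10^-4) = 3.180
pH = pKa + log([A⁻]/[HA]) = 3.180 + log(0.224/0.275) = 3.180 -0.089

pH = 3.09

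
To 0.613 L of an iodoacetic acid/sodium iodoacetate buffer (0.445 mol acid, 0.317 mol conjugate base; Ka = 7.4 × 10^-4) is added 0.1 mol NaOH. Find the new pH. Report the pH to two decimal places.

pH = 3.21

OH- converts ICH2COOH to ICH2COO-: ICH2COOH → 0.345 mol, ICH2COO- → 0.417 mol.
pKa = −log(7.4 × 10^-4) = 3.131
pH = pKa + log(n_ICH2COO-/n_ICH2COOH) = 3.131 + log(0.417/0.345) = 3.131 + (+0.082)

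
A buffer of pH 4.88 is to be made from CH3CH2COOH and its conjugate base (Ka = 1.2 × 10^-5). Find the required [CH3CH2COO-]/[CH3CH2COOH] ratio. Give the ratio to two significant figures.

ratio = 0.91

pKa = -log(1.2 × 10^-5) = 4.921
pH = pKa + log(r) ⇒ log(r) = 4.88 − 4.921 = -0.041
r = [CH3CH2COO-]/[CH3CH2COOH] = 10^(-0.041) = 0.91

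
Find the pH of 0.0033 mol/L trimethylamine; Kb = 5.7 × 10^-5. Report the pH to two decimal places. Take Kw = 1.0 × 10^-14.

pH = 10.61

(CH3)3N + H2O ⇌ (CH3)3NH+ + OH-
Kb = x²/(0.0033 − x) = 5.7 × 10^-5
The 5% rule fails; solving x² + Kb·x − Kb·C₀ = 0 exactly:
x = [−5.7e-05 + √(5.7e-05² + 7.52e-07)]/2 = 4.06 × 10^-4 M
pOH = 3.39, so pH = 14.00 − pOH = 10.61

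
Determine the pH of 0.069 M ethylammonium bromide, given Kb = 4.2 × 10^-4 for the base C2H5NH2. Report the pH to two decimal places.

pH = 5.89

C2H5NH3+ is the conjugate acid of the weak base C2H5NH2.
Ka = Kw/Kb = 1.0×10^-14 / 4.2 × 10^-4 = 2.38 × 10^-11
From the ICE table, Ka = [H+]²/(0.069 − [H+]) = 2.38 × 10^-11.
Assume [H+] ≪ 0.069: [H+] ≈ √(2.38 × 10^-11 × 0.069) = 1.28 × 10^-6 M
([H+]/C₀ = 0.0019% < 5%, so the approximation holds.)
pH = −log[H+] = −log(1.28 × 10^-6) = 5.89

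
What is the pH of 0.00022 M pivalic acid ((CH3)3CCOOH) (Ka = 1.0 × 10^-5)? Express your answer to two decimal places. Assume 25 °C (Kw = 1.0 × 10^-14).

(CH3)3CCOOH ⇌ (CH3)3CCOO- + H+
From the ICE table, Ka = [H+]²/(0.00022 − [H+]) = 1.0 × 10^-5.
Here C₀/Ka ≈ 22, so the small-[H+] approximation fails. Use the quadratic:
[H+] = [−1e-05 + √(1e-05² + 8.8e-09)]/2 = 4.22 × 10^-5 M
pH = −log(4.22 × 10^-5) = 4.37

pH = 4.37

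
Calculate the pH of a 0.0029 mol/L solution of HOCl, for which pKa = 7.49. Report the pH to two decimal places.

HOCl ⇌ OCl- + H+
Ka = 10^(−7.49) = 3.24 × 10^-8
From the ICE table, Ka = [H+]²/(0.0029 − [H+]) = 3.24 × 10^-8.
Neglecting [H+] in the denominator: [H+] = √(3.24 × 10^-8 × 0.0029) = 9.69 × 10^-6 M
([H+]/C₀ = 0.33% < 5%, so the approximation holds.)
pH = −log(9.69 × 10^-6) = 5.01

pH = 5.01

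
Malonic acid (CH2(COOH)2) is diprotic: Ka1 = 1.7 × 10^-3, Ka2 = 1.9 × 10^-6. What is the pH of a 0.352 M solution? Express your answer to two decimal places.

pH = 1.63

Since Ka1 ≫ Ka2, the first ionization dominates [H+].
Ka1 = x²/(0.352 − x) = 1.7 × 10^-3
Solving the quadratic: x = (−Ka1 + √(Ka1² + 4·Ka1·C₀))/2 = 2.36 × 10^-2 M
pH = −log(2.36 × 10^-2) = 1.63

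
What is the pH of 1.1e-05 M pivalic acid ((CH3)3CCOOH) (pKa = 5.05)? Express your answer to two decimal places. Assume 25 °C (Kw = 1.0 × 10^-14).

pH = 5.19

(CH3)3CCOOH ⇌ (CH3)3CCOO- + H+
Ka = 10^(−5.05) = 8.91 × 10^-6
Ka = [H+]²/(1.1e-05 − [H+]) = 8.91 × 10^-6
The 5% rule fails; solving [H+]² + Ka·[H+] − Ka·C₀ = 0 exactly:
[H+] = (−Ka + √(Ka² + 4·Ka·C₀))/2 = 6.40 × 10^-6 M
pH = −log(6.40 × 10^-6) = 5.19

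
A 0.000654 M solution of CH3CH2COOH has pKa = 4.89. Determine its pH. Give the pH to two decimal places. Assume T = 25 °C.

pH = 4.07

CH3CH2COOH ⇌ CH3CH2COO- + H+
Ka = 10^(−4.89) = 1.29 × 10^-5
From the ICE table, Ka = x²/(0.000654 − x) = 1.29 × 10^-5.
The 5% rule fails; solving x² + Ka·x − Ka·C₀ = 0 exactly:
x = (−Ka + √(Ka² + 4·Ka·C₀))/2 = 8.56 × 10^-5 M
pH = −log(8.56 × 10^-5) = 4.07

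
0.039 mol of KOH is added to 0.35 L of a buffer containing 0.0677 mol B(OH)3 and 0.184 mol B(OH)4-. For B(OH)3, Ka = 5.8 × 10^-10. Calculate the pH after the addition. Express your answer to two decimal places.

After neutralization: n(B(OH)3) = 0.0287 mol, n(B(OH)4-) = 0.223 mol.
pKa = −log(5.8 × 10^-10) = 9.237
Henderson–Hasselbalch with mole ratio 0.223/0.0287: pH = 9.237 + (+0.890)

pH = 10.13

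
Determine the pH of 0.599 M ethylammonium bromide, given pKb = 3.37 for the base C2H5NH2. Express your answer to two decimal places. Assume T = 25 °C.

pH = 5.43

C2H5NH3+ is the conjugate acid of the weak base C2H5NH2.
Kb = 10^(−3.37) = 4.27 × 10^-4
Ka = Kw/Kb = 1.0×10^-14 / 4.27 × 10^-4 = 2.34 × 10^-11
Let x = [H+] at equilibrium. Ka = x²/(0.599 − x).
Neglecting x in the denominator: x = √(2.34 × 10^-11 × 0.599) = 3.74 × 10^-6 M
Check: 0.00063% ionized — well under 5%, approximation valid.
pH = −log[H+] = −log(3.74 × 10^-6) = 5.43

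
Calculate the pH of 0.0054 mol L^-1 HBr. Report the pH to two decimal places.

pH = 2.27

HBr is a strong acid and dissociates completely, so [H+] = 0.0054 M.
pH = -log(0.0054) = 2.27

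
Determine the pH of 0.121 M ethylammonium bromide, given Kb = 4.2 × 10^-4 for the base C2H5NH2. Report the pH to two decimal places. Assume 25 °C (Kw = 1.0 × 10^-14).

C2H5NH3+ is the conjugate acid of the weak base C2H5NH2.
Ka = Kw/Kb = 1.0×10^-14 / 4.2 × 10^-4 = 2.38 × 10^-11
From the ICE table, Ka = x²/(0.121 − x) = 2.38 × 10^-11.
Since Ka ≪ C₀, x ≈ √(Ka·C₀) = 1.70 × 10^-6 M.
Check: 0.0014% ionized — well under 5%, approximation valid.
pH = −log(1.70 × 10^-6) = 5.77

pH = 5.77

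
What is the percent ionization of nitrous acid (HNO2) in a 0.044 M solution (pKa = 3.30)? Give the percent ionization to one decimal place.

HNO2 ⇌ NO2- + H+; let x = [H+] at equilibrium.
Ka = 10^(−3.30) = 5.01 × 10^-4
Ka = x²/(C₀ − x); solving the quadratic gives x = 4.45 × 10^-3 M.
% ionization = x/C₀ × 100% = 4.45 × 10^-3/0.044 × 100% = 10.1%

10.1%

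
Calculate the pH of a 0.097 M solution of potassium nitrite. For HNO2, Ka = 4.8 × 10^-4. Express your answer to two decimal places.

NO2- is the conjugate base of the weak acid HNO2.
Kb = Kw/Ka = 1.0×10^-14 / 4.8 × 10^-4 = 2.08 × 10^-11
From the ICE table, Kb = x²/(0.097 − x) = 2.08 × 10^-11.
Assume x ≪ 0.097: x ≈ √(2.08 × 10^-11 × 0.097) = 1.42 × 10^-6 M
(x/C₀ = 0.0015% < 5%, so the approximation holds.)
pOH = 5.85, so pH = 14.00 − pOH = 8.15

pH = 8.15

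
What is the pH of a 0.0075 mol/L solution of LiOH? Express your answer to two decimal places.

pH = 11.88

LiOH is a strong base; [OH-] = 0.0075 M.
pOH = -log(0.0075) = 2.12
pH = 14.00 - 2.12 = 11.88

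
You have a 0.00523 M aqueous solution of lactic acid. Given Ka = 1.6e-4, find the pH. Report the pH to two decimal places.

CH3CH(OH)COOH ⇌ CH3CH(OH)COO- + H+
From the ICE table, Ka = x²/(0.00523 − x) = 1.6 × 10^-4.
Here C₀/Ka ≈ 32.7, so the small-x approximation fails. Use the quadratic:
x = [−0.00016 + √(0.00016² + 3.35e-06)]/2 = 8.38 × 10^-4 M
pH = −log(8.38 × 10^-4) = 3.08

pH = 3.08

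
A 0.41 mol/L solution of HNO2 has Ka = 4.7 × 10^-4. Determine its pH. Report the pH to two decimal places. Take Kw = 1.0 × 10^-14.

pH = 1.86

HNO2 ⇌ NO2- + H+
Ka = x²/(0.41 − x) = 4.7 × 10^-4
Neglecting x in the denominator: x = √(4.7 × 10^-4 × 0.41) = 1.39 × 10^-2 M
Check: 3.4% ionized — well under 5%, approximation valid.
pH = −log[H+] = −log(1.39 × 10^-2) = 1.86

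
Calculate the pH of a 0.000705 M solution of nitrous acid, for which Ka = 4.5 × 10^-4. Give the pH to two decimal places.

pH = 3.42

HNO2 ⇌ NO2- + H+
Ka = x²/(0.000705 − x) = 4.5 × 10^-4
Here C₀/Ka ≈ 1.57, so the small-x approximation fails. Use the quadratic:
x = (−Ka + √(Ka² + 4·Ka·C₀))/2 = 3.82 × 10^-4 M
pH = −log(3.82 × 10^-4) = 3.42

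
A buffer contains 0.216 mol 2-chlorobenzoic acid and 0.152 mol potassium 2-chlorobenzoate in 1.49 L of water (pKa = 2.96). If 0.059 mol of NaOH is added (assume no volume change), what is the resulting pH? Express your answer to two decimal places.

After neutralization: n(ClC6H4COOH) = 0.157 mol, n(ClC6H4COO-) = 0.211 mol.
pH = pKa + log([A⁻]/[HA]) = 2.96 + log(0.211/0.157) = 2.96 +0.128

pH = 3.09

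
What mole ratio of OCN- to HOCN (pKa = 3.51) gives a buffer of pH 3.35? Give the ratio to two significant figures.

ratio = 0.69

pH = pKa + log(r) ⇒ log(r) = 3.35 − 3.51 = -0.16
r = [OCN-]/[HOCN] = 10^(-0.16) = 0.692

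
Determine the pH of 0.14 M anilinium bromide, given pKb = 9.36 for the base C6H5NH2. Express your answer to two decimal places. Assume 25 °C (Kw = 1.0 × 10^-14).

C6H5NH3+ is the conjugate acid of the weak base C6H5NH2.
Kb = 10^(−9.36) = 4.37 × 10^-10
Ka = Kw/Kb = 1.0×10^-14 / 4.37 × 10^-10 = 2.29 × 10^-5
From the ICE table, Ka = [H+]²/(0.14 − [H+]) = 2.29 × 10^-5.
Since Ka ≪ C₀, [H+] ≈ √(Ka·C₀) = 1.79 × 10^-3 M.
Check: 1.3% ionized — well under 5%, approximation valid.
pH = −log(1.79 × 10^-3) = 2.75

pH = 2.75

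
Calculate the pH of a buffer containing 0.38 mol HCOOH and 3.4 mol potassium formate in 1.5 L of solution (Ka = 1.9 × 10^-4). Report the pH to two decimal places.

pKa = −log(1.9 × 10^-4) = 3.721
pH = pKa + log([A⁻]/[HA]) = 3.721 + log(3.4/0.38)
pH = 3.721 + (+0.952) = 4.67

pH = 4.67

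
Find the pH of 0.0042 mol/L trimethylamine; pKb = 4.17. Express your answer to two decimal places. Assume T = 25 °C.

pH = 10.70

(CH3)3N + H2O ⇌ (CH3)3NH+ + OH-
Kb = 10^(−4.17) = 6.76 × 10^-5
From the ICE table, Kb = [OH-]²/(0.0042 − [OH-]) = 6.76 × 10^-5.
[OH-] is not negligible relative to C₀; solve [OH-]² + 6.76e-05·[OH-] − 2.84e-07 = 0.
[OH-] = [−6.76e-05 + √(6.76e-05² + 1.14e-06)]/2 = 5.00 × 10^-4 M
pOH = −log(5.00 × 10^-4) = 3.30; pH = 14.00 − 3.30 = 10.70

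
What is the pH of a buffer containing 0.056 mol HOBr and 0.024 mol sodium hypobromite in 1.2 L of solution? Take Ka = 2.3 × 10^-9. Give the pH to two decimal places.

pH = 8.27

pKa = −log(2.3 × 10^-9) = 8.638
Using pH = pKa + log([base]/[acid]) with [base]/[acid] = 0.024/0.056:
pH = 8.638 + (-0.368) = 8.27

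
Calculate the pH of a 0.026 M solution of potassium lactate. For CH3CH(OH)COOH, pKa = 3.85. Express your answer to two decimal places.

CH3CH(OH)COO- is the conjugate base of the weak acid CH3CH(OH)COOH.
Ka = 10^(−3.85) = 1.41 × 10^-4
Kb = Kw/Ka = 1.0×10^-14 / 1.41 × 10^-4 = 7.09 × 10^-11
From the ICE table, Kb = [OH-]²/(0.026 − [OH-]) = 7.09 × 10^-11.
Assume [OH-] ≪ 0.026: [OH-] ≈ √(7.09 × 10^-11 × 0.026) = 1.36 × 10^-6 M
pOH = −log(1.36 × 10^-6) = 5.87; pH = 14.00 − 5.87 = 8.13

pH = 8.13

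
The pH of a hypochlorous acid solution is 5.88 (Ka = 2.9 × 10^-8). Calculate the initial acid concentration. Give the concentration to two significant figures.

[H+] = 10^(-5.88) = 1.32 × 10^-6 M = x
Ka = x²/(C₀ − x) ⇒ C₀ = x + x²/Ka
C₀ = 1.32 × 10^-6 + (1.32 × 10^-6)²/(2.9 × 10^-8) = 6.14 × 10^-5 M

C₀ = 6.1 × 10^-5 M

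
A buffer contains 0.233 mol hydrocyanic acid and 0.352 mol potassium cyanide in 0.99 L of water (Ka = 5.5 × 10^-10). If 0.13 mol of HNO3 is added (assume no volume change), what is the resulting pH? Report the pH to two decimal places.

After neutralization: n(HCN) = 0.363 mol, n(CN-) = 0.222 mol.
pKa = −log(5.5 × 10^-10) = 9.260
Henderson–Hasselbalch with mole ratio 0.222/0.363: pH = 9.260 + (-0.214)

pH = 9.05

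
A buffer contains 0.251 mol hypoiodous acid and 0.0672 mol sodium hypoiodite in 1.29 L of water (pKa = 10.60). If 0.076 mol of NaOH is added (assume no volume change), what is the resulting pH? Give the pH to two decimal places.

After neutralization: n(HOI) = 0.175 mol, n(OI-) = 0.143 mol.
pH = pKa + log([A⁻]/[HA]) = 10.60 + log(0.143/0.175) = 10.60 -0.088

pH = 10.51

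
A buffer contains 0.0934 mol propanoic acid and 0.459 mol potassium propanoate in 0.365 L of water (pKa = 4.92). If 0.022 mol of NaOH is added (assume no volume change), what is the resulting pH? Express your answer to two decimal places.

pH = 5.75

After neutralization: n(CH3CH2COOH) = 0.0714 mol, n(CH3CH2COO-) = 0.481 mol.
Henderson–Hasselbalch with mole ratio 0.481/0.0714: pH = 4.92 + (+0.828)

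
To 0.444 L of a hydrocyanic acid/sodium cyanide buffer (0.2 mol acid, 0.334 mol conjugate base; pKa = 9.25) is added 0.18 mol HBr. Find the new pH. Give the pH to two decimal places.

After neutralization: n(HCN) = 0.38 mol, n(CN-) = 0.154 mol.
Henderson–Hasselbalch with mole ratio 0.154/0.38: pH = 9.25 + (-0.392)

pH = 8.86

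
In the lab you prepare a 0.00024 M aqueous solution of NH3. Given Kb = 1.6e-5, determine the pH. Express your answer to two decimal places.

pH = 9.74

NH3 + H2O ⇌ NH4+ + OH-
From the ICE table, Kb = x²/(0.00024 − x) = 1.6 × 10^-5.
Here C₀/Kb ≈ 15, so the small-x approximation fails. Use the quadratic:
x = [−1.6e-05 + √(1.6e-05² + 1.54e-08)]/2 = 5.45 × 10^-5 M
pOH = 4.26, so pH = 14.00 − pOH = 9.74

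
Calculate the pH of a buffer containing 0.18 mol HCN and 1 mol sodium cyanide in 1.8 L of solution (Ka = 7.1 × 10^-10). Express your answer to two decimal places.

pKa = −log(7.1 × 10^-10) = 9.149
Henderson–Hasselbalch: pH = pKa + log([CN-]/[HCN]) = 9.149 + log(1/0.18)
pH = 9.149 + (+0.745) = 9.89

pH = 9.89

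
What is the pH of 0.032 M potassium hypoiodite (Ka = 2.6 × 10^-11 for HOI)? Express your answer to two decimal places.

pH = 11.52

OI- is the conjugate base of the weak acid HOI.
Kb = Kw/Ka = 1.0×10^-14 / 2.6 × 10^-11 = 3.85 × 10^-4
From the ICE table, Kb = [OH-]²/(0.032 − [OH-]) = 3.85 × 10^-4.
The 5% rule fails; solving [OH-]² + Kb·[OH-] − Kb·C₀ = 0 exactly:
[OH-] = (−Kb + √(Kb² + 4·Kb·C₀))/2 = 3.32 × 10^-3 M
pOH = −log(3.32 × 10^-3) = 2.48; pH = 14.00 − 2.48 = 11.52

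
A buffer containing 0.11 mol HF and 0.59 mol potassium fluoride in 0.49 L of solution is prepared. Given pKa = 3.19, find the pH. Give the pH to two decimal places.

pH = 3.92

Henderson–Hasselbalch: pH = pKa + log([F-]/[HF]) = 3.19 + log(0.59/0.11)
pH = 3.19 + (+0.729) = 3.92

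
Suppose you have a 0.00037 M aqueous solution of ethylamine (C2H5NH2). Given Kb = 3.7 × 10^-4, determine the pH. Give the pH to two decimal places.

C2H5NH2 + H2O ⇌ C2H5NH3+ + OH-
From the ICE table, Kb = x²/(0.00037 − x) = 3.7 × 10^-4.
Here C₀/Kb ≈ 1, so the small-x approximation fails. Use the quadratic:
x = [−0.00037 + √(0.00037² + 5.48e-07)]/2 = 2.29 × 10^-4 M
pOH = −log(2.29 × 10^-4) = 3.64; pH = 14.00 − 3.64 = 10.36

pH = 10.36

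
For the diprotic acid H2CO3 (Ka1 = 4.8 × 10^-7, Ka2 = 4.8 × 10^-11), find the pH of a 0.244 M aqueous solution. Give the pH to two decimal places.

pH = 3.47

Since Ka1 ≫ Ka2, the first ionization dominates [H+].
Ka1 = x²/(0.244 − x) = 4.8 × 10^-7
x ≈ √(4.8 × 10^-7 × 0.244) = 3.42 × 10^-4 M
pH = −log(3.42 × 10^-4) = 3.47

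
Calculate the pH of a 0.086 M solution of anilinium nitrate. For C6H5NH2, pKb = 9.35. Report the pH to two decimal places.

C6H5NH3+ is the conjugate acid of the weak base C6H5NH2.
Kb = 10^(−9.35) = 4.47 × 10^-10
Ka = Kw/Kb = 1.0×10^-14 / 4.47 × 10^-10 = 2.24 × 10^-5
From the ICE table, Ka = [H+]²/(0.086 − [H+]) = 2.24 × 10^-5.
Neglecting [H+] in the denominator: [H+] = √(2.24 × 10^-5 × 0.086) = 1.39 × 10^-3 M
Check: 1.6% ionized — well under 5%, approximation valid.
pH = −log[H+] = −log(1.39 × 10^-3) = 2.86

pH = 2.86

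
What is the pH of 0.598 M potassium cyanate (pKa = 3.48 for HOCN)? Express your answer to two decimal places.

OCN- is the conjugate base of the weak acid HOCN.
Ka = 10^(−3.48) = 3.31 × 10^-4
Kb = Kw/Ka = 1.0×10^-14 / 3.31 × 10^-4 = 3.02 × 10^-11
Let x = [OH-] at equilibrium. Kb = x²/(0.598 − x).
Assume x ≪ 0.598: x ≈ √(3.02 × 10^-11 × 0.598) = 4.25 × 10^-6 M
pOH = 5.37, so pH = 14.00 − pOH = 8.63

pH = 8.63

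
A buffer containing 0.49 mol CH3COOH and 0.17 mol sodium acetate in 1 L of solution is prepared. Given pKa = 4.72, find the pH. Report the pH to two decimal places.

pH = 4.26

Henderson–Hasselbalch: pH = pKa + log([CH3COO-]/[CH3COOH]) = 4.72 + log(0.17/0.49)
pH = 4.72 + (-0.460) = 4.26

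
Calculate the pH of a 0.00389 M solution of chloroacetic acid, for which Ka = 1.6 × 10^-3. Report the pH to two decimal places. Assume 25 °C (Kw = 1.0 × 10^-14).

ClCH2COOH ⇌ ClCH2COO- + H+
Ka = x²/(0.00389 − x) = 1.6 × 10^-3
Here C₀/Ka ≈ 2.43, so the small-x approximation fails. Use the quadratic:
x = [−0.0016 + √(0.0016² + 2.49e-05)]/2 = 1.82 × 10^-3 M
pH = −log(1.82 × 10^-3) = 2.74

pH = 2.74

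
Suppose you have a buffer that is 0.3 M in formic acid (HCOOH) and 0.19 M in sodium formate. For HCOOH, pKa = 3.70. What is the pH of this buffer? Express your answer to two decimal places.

pH = pKa + log([A⁻]/[HA]) = 3.70 + log(0.19/0.3)
pH = 3.70 + (-0.198) = 3.50

pH = 3.50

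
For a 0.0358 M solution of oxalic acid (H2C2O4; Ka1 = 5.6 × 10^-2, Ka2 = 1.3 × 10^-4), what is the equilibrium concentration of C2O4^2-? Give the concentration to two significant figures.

First ionization gives [H+] ≈ [HC2O4-] = 2.48 × 10^-2 M.
Second step: Ka2 = [H+][C2O4^2-]/[HC2O4-] ≈ [C2O4^2-] (since [H+] ≈ [HC2O4-]).
So [C2O4^2-] ≈ Ka2.

1.3 × 10^-4 M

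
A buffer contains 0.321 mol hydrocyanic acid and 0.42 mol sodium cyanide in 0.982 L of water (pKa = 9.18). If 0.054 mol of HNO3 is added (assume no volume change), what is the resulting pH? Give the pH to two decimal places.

pH = 9.17

Added H+ converts CN- to HCN: HCN → 0.375 mol, CN- → 0.366 mol.
pH = pKa + log([A⁻]/[HA]) = 9.18 + log(0.366/0.375) = 9.18 -0.011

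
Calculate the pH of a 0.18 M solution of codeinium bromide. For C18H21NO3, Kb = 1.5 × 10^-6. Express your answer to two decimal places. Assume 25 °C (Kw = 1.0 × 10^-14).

pH = 4.46

C18H22NO3+ is the conjugate acid of the weak base C18H21NO3.
Ka = Kw/Kb = 1.0×10^-14 / 1.5 × 10^-6 = 6.67 × 10^-9
Let x = [H+] at equilibrium. Ka = x²/(0.18 − x).
Neglecting x in the denominator: x = √(6.67 × 10^-9 × 0.18) = 3.46 × 10^-5 M
pH = −log(3.46 × 10^-5) = 4.46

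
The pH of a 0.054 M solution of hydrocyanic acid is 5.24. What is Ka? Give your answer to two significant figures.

Ka = 6.1 × 10^-10

[H+] = 10^(-5.24) = 5.75 × 10^-6 M
At equilibrium [HA] = 0.054 − 5.75 × 10^-6 = 5.40 × 10^-2 M
Ka = [H+][A-]/[HA] = (5.75 × 10^-6)² / 5.40 × 10^-2 = 6.1 × 10^-10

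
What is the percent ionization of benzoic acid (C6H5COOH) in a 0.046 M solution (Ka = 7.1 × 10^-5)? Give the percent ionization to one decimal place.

3.9%

C6H5COOH ⇌ C6H5COO- + H+; let x = [H+] at equilibrium.
x ≈ √(Ka·C₀) = √(7.1 × 10^-5 × 0.046) = 1.81 × 10^-3 M
% ionization = x/C₀ × 100% = 1.81 × 10^-3/0.046 × 100% = 3.9%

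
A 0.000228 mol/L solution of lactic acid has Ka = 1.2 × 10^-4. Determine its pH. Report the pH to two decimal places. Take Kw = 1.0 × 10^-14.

pH = 3.94

CH3CH(OH)COOH ⇌ CH3CH(OH)COO- + H+
Ka = [H+]²/(0.000228 − [H+]) = 1.2 × 10^-4
Here C₀/Ka ≈ 1.9, so the small-[H+] approximation fails. Use the quadratic:
[H+] = [−0.00012 + √(0.00012² + 1.09e-07)]/2 = 1.16 × 10^-4 M
pH = −log[H+] = −log(1.16 × 10^-4) = 3.94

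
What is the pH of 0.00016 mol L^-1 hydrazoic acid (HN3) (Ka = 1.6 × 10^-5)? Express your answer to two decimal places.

pH = 4.36

HN3 ⇌ N3- + H+
Ka = x²/(0.00016 − x) = 1.6 × 10^-5
The 5% rule fails; solving x² + Ka·x − Ka·C₀ = 0 exactly:
x = (−Ka + √(Ka² + 4·Ka·C₀))/2 = 4.32 × 10^-5 M
pH = −log[H+] = −log(4.32 × 10^-5) = 4.36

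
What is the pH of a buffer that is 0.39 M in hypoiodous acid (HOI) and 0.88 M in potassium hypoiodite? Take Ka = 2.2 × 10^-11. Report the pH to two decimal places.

pKa = −log(2.2 × 10^-11) = 10.658
Using pH = pKa + log([base]/[acid]) with [base]/[acid] = 0.88/0.39:
pH = 10.658 + (+0.353) = 11.01

pH = 11.01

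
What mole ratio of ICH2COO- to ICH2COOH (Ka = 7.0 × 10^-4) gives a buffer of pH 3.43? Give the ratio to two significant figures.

ratio = 1.9

pKa = -log(7.0 × 10^-4) = 3.155
pH = pKa + log(r) ⇒ log(r) = 3.43 − 3.155 = +0.275
r = [ICH2COO-]/[ICH2COOH] = 10^(+0.275) = 1.88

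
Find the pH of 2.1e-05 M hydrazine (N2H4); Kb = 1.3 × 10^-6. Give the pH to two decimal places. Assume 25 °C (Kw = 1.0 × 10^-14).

N2H4 + H2O ⇌ N2H5+ + OH-
Kb = [OH-]²/(2.1e-05 − [OH-]) = 1.3 × 10^-6
Here C₀/Kb ≈ 16.2, so the small-[OH-] approximation fails. Use the quadratic:
[OH-] = (−Kb + √(Kb² + 4·Kb·C₀))/2 = 4.62 × 10^-6 M
pOH = 5.34, so pH = 14.00 − pOH = 8.66

pH = 8.66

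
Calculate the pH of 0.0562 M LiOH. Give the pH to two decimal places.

LiOH is a strong base; [OH-] = 0.0562 M.
pOH = -log(0.0562) = 1.25
pH = 14.00 - 1.25 = 12.75

pH = 12.75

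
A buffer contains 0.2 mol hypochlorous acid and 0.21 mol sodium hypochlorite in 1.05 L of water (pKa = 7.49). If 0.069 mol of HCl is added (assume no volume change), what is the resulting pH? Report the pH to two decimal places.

Added H+ converts OCl- to HOCl: HOCl → 0.269 mol, OCl- → 0.141 mol.
pH = pKa + log(n_OCl-/n_HOCl) = 7.49 + log(0.141/0.269) = 7.49 + (-0.281)

pH = 7.21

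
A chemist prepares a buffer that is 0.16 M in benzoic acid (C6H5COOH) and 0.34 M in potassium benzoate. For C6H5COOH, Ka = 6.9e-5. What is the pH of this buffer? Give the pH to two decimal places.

pKa = −log(6.9 × 10^-5) = 4.161
pH = pKa + log([A⁻]/[HA]) = 4.161 + log(0.34/0.16)
pH = 4.161 + (+0.327) = 4.49

pH = 4.49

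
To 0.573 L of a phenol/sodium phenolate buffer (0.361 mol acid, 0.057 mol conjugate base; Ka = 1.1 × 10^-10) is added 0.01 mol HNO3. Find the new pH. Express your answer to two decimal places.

pH = 9.06

After neutralization: n(C6H5OH) = 0.371 mol, n(C6H5O-) = 0.047 mol.
pKa = −log(1.1 × 10^-10) = 9.959
Henderson–Hasselbalch with mole ratio 0.047/0.371: pH = 9.959 + (-0.897)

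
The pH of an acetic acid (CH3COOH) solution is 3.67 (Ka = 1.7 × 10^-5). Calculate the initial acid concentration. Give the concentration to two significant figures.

[H+] = 10^(-3.67) = 2.14 × 10^-4 M = x
Ka = x²/(C₀ − x) ⇒ C₀ = x + x²/Ka
C₀ = 2.14 × 10^-4 + (2.14 × 10^-4)²/(1.7 × 10^-5) = 2.91 × 10^-3 M

C₀ = 2.9 × 10^-3 M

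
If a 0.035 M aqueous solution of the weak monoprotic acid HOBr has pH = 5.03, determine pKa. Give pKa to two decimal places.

pKa = 8.60

[H+] = 10^(-5.03) = 9.33 × 10^-6 M
At equilibrium [HA] = 0.035 − 9.33 × 10^-6 = 3.50 × 10^-2 M
Ka = [H+][A-]/[HA] = (9.33 × 10^-6)² / 3.50 × 10^-2 = 2.49 × 10^-9
pKa = -log(2.49 × 10^-9) = 8.60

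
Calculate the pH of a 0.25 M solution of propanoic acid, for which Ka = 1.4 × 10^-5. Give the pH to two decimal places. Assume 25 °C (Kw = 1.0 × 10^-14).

CH3CH2COOH ⇌ CH3CH2COO- + H+
From the ICE table, Ka = [H+]²/(0.25 − [H+]) = 1.4 × 10^-5.
Since Ka ≪ C₀, [H+] ≈ √(Ka·C₀) = 1.87 × 10^-3 M.
([H+]/C₀ = 0.75% < 5%, so the approximation holds.)
pH = −log[H+] = −log(1.87 × 10^-3) = 2.73

pH = 2.73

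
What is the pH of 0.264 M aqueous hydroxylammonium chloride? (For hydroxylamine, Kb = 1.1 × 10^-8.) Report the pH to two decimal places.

NH3OH+ is the conjugate acid of the weak base NH2OH.
Ka = Kw/Kb = 1.0×10^-14 / 1.1 × 10^-8 = 9.09 × 10^-7
From the ICE table, Ka = [H+]²/(0.264 − [H+]) = 9.09 × 10^-7.
Since Ka ≪ C₀, [H+] ≈ √(Ka·C₀) = 4.90 × 10^-4 M.
([H+]/C₀ = 0.19% < 5%, so the approximation holds.)
pH = −log(4.90 × 10^-4) = 3.31

pH = 3.31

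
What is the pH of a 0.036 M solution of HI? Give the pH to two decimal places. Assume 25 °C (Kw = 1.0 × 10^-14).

HI is a strong acid and dissociates completely, so [H+] = 0.036 M.
pH = -log(0.036) = 1.44

pH = 1.44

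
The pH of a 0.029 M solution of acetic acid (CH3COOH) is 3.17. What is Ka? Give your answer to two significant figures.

Ka = 1.6 × 10^-5

[H+] = 10^(-3.17) = 6.76 × 10^-4 M
At equilibrium [HA] = 0.029 − 6.76 × 10^-4 = 2.83 × 10^-2 M
Ka = [H+][A-]/[HA] = (6.76 × 10^-4)² / 2.83 × 10^-2 = 1.6 × 10^-5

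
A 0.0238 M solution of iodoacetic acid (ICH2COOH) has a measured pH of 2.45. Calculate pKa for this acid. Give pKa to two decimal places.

pKa = 3.21

[H+] = 10^(-2.45) = 3.55 × 10^-3 M
At equilibrium [HA] = 0.0238 − 3.55 × 10^-3 = 2.03 × 10^-2 M
Ka = [H+][A-]/[HA] = (3.55 × 10^-3)² / 2.03 × 10^-2 = 6.21 × 10^-4
pKa = -log(6.21 × 10^-4) = 3.21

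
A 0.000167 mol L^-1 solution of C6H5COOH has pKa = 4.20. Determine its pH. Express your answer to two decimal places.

pH = 4.12

C6H5COOH ⇌ C6H5COO- + H+
Ka = 10^(−4.20) = 6.31 × 10^-5
Ka = [H+]²/(0.000167 − [H+]) = 6.31 × 10^-5
[H+] is not negligible relative to C₀; solve [H+]² + 6.31e-05·[H+] − 1.05e-08 = 0.
[H+] = (−Ka + √(Ka² + 4·Ka·C₀))/2 = 7.58 × 10^-5 M
pH = −log(7.58 × 10^-5) = 4.12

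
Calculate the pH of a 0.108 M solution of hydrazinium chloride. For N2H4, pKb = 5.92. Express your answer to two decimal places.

pH = 4.52

N2H5+ is the conjugate acid of the weak base N2H4.
Kb = 10^(−5.92) = 1.20 × 10^-6
Ka = Kw/Kb = 1.0×10^-14 / 1.20 × 10^-6 = 8.33 × 10^-9
Ka = [H+]²/(0.108 − [H+]) = 8.33 × 10^-9
Since Ka ≪ C₀, [H+] ≈ √(Ka·C₀) = 3.00 × 10^-5 M.
([H+]/C₀ = 0.028% < 5%, so the approximation holds.)
pH = −log[H+] = −log(3.00 × 10^-5) = 4.52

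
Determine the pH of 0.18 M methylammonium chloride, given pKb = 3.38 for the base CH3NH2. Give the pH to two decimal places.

pH = 5.68

CH3NH3+ is the conjugate acid of the weak base CH3NH2.
Kb = 10^(−3.38) = 4.17 × 10^-4
Ka = Kw/Kb = 1.0×10^-14 / 4.17 × 10^-4 = 2.40 × 10^-11
From the ICE table, Ka = x²/(0.18 − x) = 2.40 × 10^-11.
Neglecting x in the denominator: x = √(2.40 × 10^-11 × 0.18) = 2.08 × 10^-6 M
(x/C₀ = 0.0012% < 5%, so the approximation holds.)
pH = −log(2.08 × 10^-6) = 5.68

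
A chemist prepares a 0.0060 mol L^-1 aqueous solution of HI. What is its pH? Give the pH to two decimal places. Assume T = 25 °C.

HI is a strong acid and dissociates completely, so [H+] = 0.0060 M.
pH = -log(0.006) = 2.22

pH = 2.22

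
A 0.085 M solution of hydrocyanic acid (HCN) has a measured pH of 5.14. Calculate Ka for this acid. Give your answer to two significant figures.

Ka = 6.2 × 10^-10

[H+] = 10^(-5.14) = 7.24 × 10^-6 M
At equilibrium [HA] = 0.085 − 7.24 × 10^-6 = 8.50 × 10^-2 M
Ka = [H+][A-]/[HA] = (7.24 × 10^-6)² / 8.50 × 10^-2 = 6.2 × 10^-10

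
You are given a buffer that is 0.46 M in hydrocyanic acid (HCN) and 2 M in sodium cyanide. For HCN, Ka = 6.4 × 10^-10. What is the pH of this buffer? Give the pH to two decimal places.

pH = 9.83

pKa = −log(6.4 × 10^-10) = 9.194
Using pH = pKa + log([base]/[acid]) with [base]/[acid] = 2/0.46:
pH = 9.194 + (+0.638) = 9.83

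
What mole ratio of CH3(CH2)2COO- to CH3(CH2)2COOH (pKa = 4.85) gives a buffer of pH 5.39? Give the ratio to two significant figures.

pH = pKa + log(r) ⇒ log(r) = 5.39 − 4.85 = +0.54
r = [CH3(CH2)2COO-]/[CH3(CH2)2COOH] = 10^(+0.54) = 3.47

ratio = 3.5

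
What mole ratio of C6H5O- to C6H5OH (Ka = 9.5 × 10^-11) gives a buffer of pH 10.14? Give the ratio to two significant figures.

pKa = -log(9.5 × 10^-11) = 10.022
pH = pKa + log(r) ⇒ log(r) = 10.14 − 10.022 = +0.118
r = [C6H5O-]/[C6H5OH] = 10^(+0.118) = 1.31

ratio = 1.3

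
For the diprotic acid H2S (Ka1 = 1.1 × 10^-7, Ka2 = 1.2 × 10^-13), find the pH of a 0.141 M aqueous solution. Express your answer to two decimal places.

Since Ka1 ≫ Ka2, the first ionization dominates [H+].
Ka1 = x²/(0.141 − x) = 1.1 × 10^-7
x ≈ √(1.1 × 10^-7 × 0.141) = 1.25 × 10^-4 M
pH = −log(1.25 × 10^-4) = 3.90

pH = 3.90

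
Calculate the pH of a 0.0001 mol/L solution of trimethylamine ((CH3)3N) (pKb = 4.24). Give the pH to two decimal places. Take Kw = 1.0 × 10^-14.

(CH3)3N + H2O ⇌ (CH3)3NH+ + OH-
Kb = 10^(−4.24) = 5.75 × 10^-5
Let x = [OH-] at equilibrium. Kb = x²/(0.0001 − x).
Here C₀/Kb ≈ 1.74, so the small-x approximation fails. Use the quadratic:
x = (−Kb + √(Kb² + 4·Kb·C₀))/2 = 5.23 × 10^-5 M
pOH = −log(5.23 × 10^-5) = 4.28; pH = 14.00 − 4.28 = 9.72

pH = 9.72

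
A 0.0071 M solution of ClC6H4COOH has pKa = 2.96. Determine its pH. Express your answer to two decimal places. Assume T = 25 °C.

pH = 2.64

ClC6H4COOH ⇌ ClC6H4COO- + H+
Ka = 10^(−2.96) = 1.10 × 10^-3
Let x = [H+] at equilibrium. Ka = x²/(0.0071 − x).
The 5% rule fails; solving x² + Ka·x − Ka·C₀ = 0 exactly:
x = (−Ka + √(Ka² + 4·Ka·C₀))/2 = 2.30 × 10^-3 M
pH = −log[H+] = −log(2.30 × 10^-3) = 2.64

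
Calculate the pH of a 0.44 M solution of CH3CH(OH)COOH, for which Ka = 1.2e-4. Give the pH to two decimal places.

CH3CH(OH)COOH ⇌ CH3CH(OH)COO- + H+
From the ICE table, Ka = [H+]²/(0.44 − [H+]) = 1.2 × 10^-4.
Since Ka ≪ C₀, [H+] ≈ √(Ka·C₀) = 7.27 × 10^-3 M.
Check: 1.7% ionized — well under 5%, approximation valid.
pH = −log[H+] = −log(7.27 × 10^-3) = 2.14

pH = 2.14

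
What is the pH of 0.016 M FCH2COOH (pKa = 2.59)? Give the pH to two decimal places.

FCH2COOH ⇌ FCH2COO- + H+
Ka = 10^(−2.59) = 2.57 × 10^-3
Let x = [H+] at equilibrium. Ka = x²/(0.016 − x).
x is not negligible relative to C₀; solve x² + 0.00257·x − 4.11e-05 = 0.
x = (−Ka + √(Ka² + 4·Ka·C₀))/2 = 5.25 × 10^-3 M
pH = −log(5.25 × 10^-3) = 2.28

pH = 2.28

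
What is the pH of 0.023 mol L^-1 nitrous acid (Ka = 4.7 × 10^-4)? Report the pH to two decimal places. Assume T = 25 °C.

HNO2 ⇌ NO2- + H+
From the ICE table, Ka = x²/(0.023 − x) = 4.7 × 10^-4.
The 5% rule fails; solving x² + Ka·x − Ka·C₀ = 0 exactly:
x = (−Ka + √(Ka² + 4·Ka·C₀))/2 = 3.06 × 10^-3 M
pH = −log(3.06 × 10^-3) = 2.51

pH = 2.51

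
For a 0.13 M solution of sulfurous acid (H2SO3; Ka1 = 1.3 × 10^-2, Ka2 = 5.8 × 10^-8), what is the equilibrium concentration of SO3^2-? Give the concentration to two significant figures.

First ionization gives [H+] ≈ [HSO3-] = 3.51 × 10^-2 M.
Second step: Ka2 = [H+][SO3^2-]/[HSO3-] ≈ [SO3^2-] (since [H+] ≈ [HSO3-]).
So [SO3^2-] ≈ Ka2.

5.8 × 10^-8 M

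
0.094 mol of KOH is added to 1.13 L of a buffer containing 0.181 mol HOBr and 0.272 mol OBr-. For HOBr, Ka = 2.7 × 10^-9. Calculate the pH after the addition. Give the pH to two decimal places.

OH- converts HOBr to OBr-: HOBr → 0.087 mol, OBr- → 0.366 mol.
pKa = −log(2.7 × 10^-9) = 8.569
pH = pKa + log(n_OBr-/n_HOBr) = 8.569 + log(0.366/0.087) = 8.569 + (+0.624)

pH = 9.19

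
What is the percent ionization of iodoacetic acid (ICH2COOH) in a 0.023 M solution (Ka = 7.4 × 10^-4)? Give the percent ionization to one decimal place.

ICH2COOH ⇌ ICH2COO- + H+; let x = [H+] at equilibrium.
Ka = x²/(C₀ − x); solving the quadratic gives x = 3.77 × 10^-3 M.
Fraction ionized = 3.77 × 10^-3 / 0.023 = 0.1639 → 16.4%

16.4%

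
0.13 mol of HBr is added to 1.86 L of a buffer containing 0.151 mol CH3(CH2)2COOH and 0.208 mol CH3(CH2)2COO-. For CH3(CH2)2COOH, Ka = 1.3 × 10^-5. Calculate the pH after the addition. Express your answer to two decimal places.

pH = 4.33

After neutralization: n(CH3(CH2)2COOH) = 0.281 mol, n(CH3(CH2)2COO-) = 0.078 mol.
pKa = −log(1.3 × 10^-5) = 4.886
pH = pKa + log([A⁻]/[HA]) = 4.886 + log(0.078/0.281) = 4.886 -0.557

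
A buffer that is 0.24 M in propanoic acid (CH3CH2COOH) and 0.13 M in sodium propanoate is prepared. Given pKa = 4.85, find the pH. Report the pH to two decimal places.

pH = 4.58

Henderson–Hasselbalch: pH = pKa + log([CH3CH2COO-]/[CH3CH2COOH]) = 4.85 + log(0.13/0.24)
pH = 4.85 + (-0.266) = 4.58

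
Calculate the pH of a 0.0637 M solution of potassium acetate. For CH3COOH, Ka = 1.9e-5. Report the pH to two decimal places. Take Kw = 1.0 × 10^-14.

pH = 8.76

CH3COO- is the conjugate base of the weak acid CH3COOH.
Kb = Kw/Ka = 1.0×10^-14 / 1.9 × 10^-5 = 5.26 × 10^-10
Kb = x²/(0.0637 − x) = 5.26 × 10^-10
Since Kb ≪ C₀, x ≈ √(Kb·C₀) = 5.79 × 10^-6 M.
pOH = 5.24, so pH = 14.00 − pOH = 8.76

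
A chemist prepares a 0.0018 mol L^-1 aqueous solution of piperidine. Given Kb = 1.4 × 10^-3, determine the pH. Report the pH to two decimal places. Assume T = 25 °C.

pH = 11.01

C5H10NH + H2O ⇌ C5H10NH2+ + OH-
From the ICE table, Kb = [OH-]²/(0.0018 − [OH-]) = 1.4 × 10^-3.
Here C₀/Kb ≈ 1.29, so the small-[OH-] approximation fails. Use the quadratic:
[OH-] = [−0.0014 + √(0.0014² + 1.01e-05)]/2 = 1.03 × 10^-3 M
pOH = 2.99, so pH = 14.00 − pOH = 11.01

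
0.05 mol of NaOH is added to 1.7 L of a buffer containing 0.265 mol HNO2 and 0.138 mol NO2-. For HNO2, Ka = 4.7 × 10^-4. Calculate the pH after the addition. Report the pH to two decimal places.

pH = 3.27

OH- converts HNO2 to NO2-: HNO2 → 0.215 mol, NO2- → 0.188 mol.
pKa = −log(4.7 × 10^-4) = 3.328
pH = pKa + log(n_NO2-/n_HNO2) = 3.328 + log(0.188/0.215) = 3.328 + (-0.058)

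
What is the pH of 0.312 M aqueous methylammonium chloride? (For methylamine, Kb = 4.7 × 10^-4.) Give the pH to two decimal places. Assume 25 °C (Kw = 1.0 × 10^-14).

pH = 5.59

CH3NH3+ is the conjugate acid of the weak base CH3NH2.
Ka = Kw/Kb = 1.0×10^-14 / 4.7 × 10^-4 = 2.13 × 10^-11
Ka = x²/(0.312 − x) = 2.13 × 10^-11
Assume x ≪ 0.312: x ≈ √(2.13 × 10^-11 × 0.312) = 2.58 × 10^-6 M
(x/C₀ = 0.00083% < 5%, so the approximation holds.)
pH = −log(2.58 × 10^-6) = 5.59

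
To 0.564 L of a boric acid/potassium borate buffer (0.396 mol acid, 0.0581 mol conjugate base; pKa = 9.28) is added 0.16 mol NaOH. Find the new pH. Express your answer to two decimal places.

OH- converts B(OH)3 to B(OH)4-: B(OH)3 → 0.236 mol, B(OH)4- → 0.218 mol.
pH = pKa + log([A⁻]/[HA]) = 9.28 + log(0.218/0.236) = 9.28 -0.034

pH = 9.25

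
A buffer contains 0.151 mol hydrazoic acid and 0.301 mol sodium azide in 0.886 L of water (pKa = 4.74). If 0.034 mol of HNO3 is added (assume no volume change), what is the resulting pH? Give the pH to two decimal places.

After neutralization: n(HN3) = 0.185 mol, n(N3-) = 0.267 mol.
pH = pKa + log(n_N3-/n_HN3) = 4.74 + log(0.267/0.185) = 4.74 + (+0.159)

pH = 4.90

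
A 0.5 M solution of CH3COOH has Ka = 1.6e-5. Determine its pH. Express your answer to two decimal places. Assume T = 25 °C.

CH3COOH ⇌ CH3COO- + H+
From the ICE table, Ka = x²/(0.5 − x) = 1.6 × 10^-5.
Assume x ≪ 0.5: x ≈ √(1.6 × 10^-5 × 0.5) = 2.83 × 10^-3 M
Check: 0.57% ionized — well under 5%, approximation valid.
pH = −log[H+] = −log(2.83 × 10^-3) = 2.55

pH = 2.55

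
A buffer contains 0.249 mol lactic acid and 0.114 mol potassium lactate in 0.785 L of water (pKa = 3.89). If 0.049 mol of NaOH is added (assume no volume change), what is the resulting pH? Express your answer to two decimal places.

OH- converts CH3CH(OH)COOH to CH3CH(OH)COO-: CH3CH(OH)COOH → 0.2 mol, CH3CH(OH)COO- → 0.163 mol.
pH = pKa + log(n_CH3CH(OH)COO-/n_CH3CH(OH)COOH) = 3.89 + log(0.163/0.2) = 3.89 + (-0.089)

pH = 3.80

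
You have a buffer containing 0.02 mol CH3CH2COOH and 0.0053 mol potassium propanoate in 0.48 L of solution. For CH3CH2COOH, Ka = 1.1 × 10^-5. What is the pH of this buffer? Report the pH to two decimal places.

pH = 4.38

pKa = −log(1.1 × 10^-5) = 4.959
pH = pKa + log([A⁻]/[HA]) = 4.959 + log(0.0053/0.02)
pH = 4.959 + (-0.577) = 4.38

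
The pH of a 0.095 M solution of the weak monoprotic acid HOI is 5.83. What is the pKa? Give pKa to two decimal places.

[H+] = 10^(-5.83) = 1.48 × 10^-6 M
At equilibrium [HA] = 0.095 − 1.48 × 10^-6 = 9.50 × 10^-2 M
Ka = [H+][A-]/[HA] = (1.48 × 10^-6)² / 9.50 × 10^-2 = 2.31 × 10^-11
pKa = -log(2.31 × 10^-11) = 10.64

pKa = 10.64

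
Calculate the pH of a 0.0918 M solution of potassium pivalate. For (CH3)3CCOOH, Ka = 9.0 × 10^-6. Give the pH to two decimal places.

pH = 9.00

(CH3)3CCOO- is the conjugate base of the weak acid (CH3)3CCOOH.
Kb = Kw/Ka = 1.0×10^-14 / 9.0 × 10^-6 = 1.11 × 10^-9
From the ICE table, Kb = [OH-]²/(0.0918 − [OH-]) = 1.11 × 10^-9.
Assume [OH-] ≪ 0.0918: [OH-] ≈ √(1.11 × 10^-9 × 0.0918) = 1.01 × 10^-5 M
pOH = 5.00, so pH = 14.00 − pOH = 9.00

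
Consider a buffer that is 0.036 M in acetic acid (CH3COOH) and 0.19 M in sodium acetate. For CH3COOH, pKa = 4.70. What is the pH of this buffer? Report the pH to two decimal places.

pH = pKa + log([A⁻]/[HA]) = 4.70 + log(0.19/0.036)
pH = 4.70 + (+0.722) = 5.42

pH = 5.42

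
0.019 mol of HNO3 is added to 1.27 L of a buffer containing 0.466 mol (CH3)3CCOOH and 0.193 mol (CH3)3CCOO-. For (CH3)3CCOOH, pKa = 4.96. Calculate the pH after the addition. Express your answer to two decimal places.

Added H+ converts (CH3)3CCOO- to (CH3)3CCOOH: (CH3)3CCOOH → 0.485 mol, (CH3)3CCOO- → 0.174 mol.
pH = pKa + log(n_(CH3)3CCOO-/n_(CH3)3CCOOH) = 4.96 + log(0.174/0.485) = 4.96 + (-0.445)

pH = 4.51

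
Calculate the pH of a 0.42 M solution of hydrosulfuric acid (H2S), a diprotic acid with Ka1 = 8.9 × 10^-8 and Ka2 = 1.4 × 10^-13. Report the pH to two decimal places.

Ka1 ≫ Ka2, so treat the first dissociation as the only significant source of H+.
Ka1 = x²/(0.42 − x) = 8.9 × 10^-8
x ≈ √(8.9 × 10^-8 × 0.42) = 1.93 × 10^-4 M
pH = −log(1.93 × 10^-4) = 3.71

pH = 3.71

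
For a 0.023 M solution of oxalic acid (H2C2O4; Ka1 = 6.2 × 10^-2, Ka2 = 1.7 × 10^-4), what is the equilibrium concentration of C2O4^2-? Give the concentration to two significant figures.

First ionization gives [H+] ≈ [HC2O4-] = 1.79 × 10^-2 M.
Second step: Ka2 = [H+][C2O4^2-]/[HC2O4-] ≈ [C2O4^2-] (since [H+] ≈ [HC2O4-]).
So [C2O4^2-] ≈ Ka2.

1.7 × 10^-4 M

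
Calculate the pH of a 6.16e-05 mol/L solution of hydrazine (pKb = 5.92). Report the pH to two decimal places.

N2H4 + H2O ⇌ N2H5+ + OH-
Kb = 10^(−5.92) = 1.20 × 10^-6
From the ICE table, Kb = [OH-]²/(6.16e-05 − [OH-]) = 1.20 × 10^-6.
The 5% rule fails; solving [OH-]² + Kb·[OH-] − Kb·C₀ = 0 exactly:
[OH-] = (−Kb + √(Kb² + 4·Kb·C₀))/2 = 8.02 × 10^-6 M
pOH = −log(8.02 × 10^-6) = 5.10; pH = 14.00 − 5.10 = 8.90

pH = 8.90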